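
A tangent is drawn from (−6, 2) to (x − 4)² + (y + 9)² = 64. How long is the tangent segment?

√157

With centre O = (4, −9), |OP|² = 221 and r² = 64.
By the tangent–radius right angle, tangent length = √(|PO|² − r²) = √157.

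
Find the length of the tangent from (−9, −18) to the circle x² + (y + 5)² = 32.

Centre (0, −5), r² = 32. |PO|² = (−9)² + (−13)² = 250.
By the tangent–radius right angle, tangent length = √(|PO|² − r²) = √218.

√218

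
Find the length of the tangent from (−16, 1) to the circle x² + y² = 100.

The centre is (0, 0) and r = 10. The square of the distance from P to the centre is 256 + 1 = 257.
Power of the point: PT² = |PO|² − r² = 157, so PT = √157.

√157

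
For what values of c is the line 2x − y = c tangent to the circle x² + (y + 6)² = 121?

The line touches the circle iff its distance from (0, −6) is 11:
|2·0 − 1·(−6) − c| / √5 = 11
|c − (6)| = 11√5.

c = 6 ± 11√5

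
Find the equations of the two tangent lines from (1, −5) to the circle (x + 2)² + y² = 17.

Write the tangent as mx − y + (−5 − m·(1)) = 0 and set its distance from the centre to √17:
(−3m − (5))² = 17(m² + 1)
4m² − 15m − 4 = 0, so m = 4 or m = −1/4.
Through (1, −5) these give 4x − y = 9 and x + 4y = −19.

4x − y = 9 and x + 4y = −19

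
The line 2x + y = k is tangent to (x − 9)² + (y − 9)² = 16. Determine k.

k = 27 ± 4√5

Tangency holds when the distance from the centre (9, 9) to the line equals the radius 4:
|2·9 + 1·9 − k| / √5 = 4
|k − (27)| = 4√5.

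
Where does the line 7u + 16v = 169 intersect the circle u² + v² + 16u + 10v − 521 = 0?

(−17, 18) and (15, 4)

From the line, v = (169 − 7u)/16. Substituting:
305u² + 610u − 77775 = 0  ⟹  u² + 2u − 255 = 0
u = 15 or u = −17, giving (15, 4) and (−17, 18).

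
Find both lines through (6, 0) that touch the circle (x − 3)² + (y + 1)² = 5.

Let a tangent through (6, 0) have slope m. Its distance from (3, −1) must equal √5:
(−3m − (−1))² = 5(m² + 1)
2m² − 3m − 2 = 0, so m = −1/2 or m = 2.
Through (6, 0) these give x + 2y = 6 and 2x − y = 12.

x + 2y = 6 and 2x − y = 12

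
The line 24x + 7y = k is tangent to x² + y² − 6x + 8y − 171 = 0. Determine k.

Tangency holds when the distance from the centre (3, −4) to the line equals the radius 14:
|24·3 + 7·(−4) − k| / √625 = 14
|k − (44)| = 14·25, so k = 394 or k = −306.

k = −306 or k = 394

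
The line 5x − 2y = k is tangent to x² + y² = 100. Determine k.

k = ±10√29

Tangency holds when the distance from the centre (0, 0) to the line equals the radius 10:
|5·0 − 2·0 − k| / √29 = 10
|k| = 10√29.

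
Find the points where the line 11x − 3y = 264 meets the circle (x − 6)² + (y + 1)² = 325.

(21, −11) and (24, 0)

From the line, y = (−264 + 11x)/3. Substituting:
130x² − 5850x + 65520 = 0  ⟹  x² − 45x + 504 = 0
x = 24 or x = 21, giving (24, 0) and (21, −11).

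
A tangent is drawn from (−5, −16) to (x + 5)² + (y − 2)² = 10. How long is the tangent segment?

√314

Centre (−5, 2), r² = 10. |PO|² = (0)² + (−18)² = 324.
The tangent meets the radius at right angles, so tangent² = |PO|² − r² = 324 − 10 = 314.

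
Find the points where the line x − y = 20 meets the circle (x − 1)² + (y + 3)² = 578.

Substitute y = x − 20:
2x² − 36x − 288 = 0  ⟹  x² − 18x − 144 = 0
x = 24 or x = −6, giving (24, 4) and (−6, −26).

(−6, −26) and (24, 4)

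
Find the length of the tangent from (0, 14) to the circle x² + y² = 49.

Centre (0, 0), r² = 49. |PO|² = (0)² + (14)² = 196.
The tangent meets the radius at right angles, so tangent² = |PO|² − r² = 196 − 49 = 147.

7√3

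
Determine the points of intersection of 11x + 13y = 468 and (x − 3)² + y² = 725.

(13, 25) and (26, 14)

From the line, y = (468 − 11x)/13. Substituting:
290x² − 11310x + 98020 = 0  ⟹  x² − 39x + 338 = 0
x = 26 or x = 13, giving (26, 14) and (13, 25).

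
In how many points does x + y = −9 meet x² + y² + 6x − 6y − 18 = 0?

0

Substituting the line into the circle gives 2x² + 30x + 117 = 0.
Discriminant = (30)² − 4·2·(117) = −36 < 0.
No real roots: the line does not meet the circle.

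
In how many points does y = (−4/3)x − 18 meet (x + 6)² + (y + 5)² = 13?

Substituting the line into the circle gives 25x² + 420x + 1728 = 0.
Discriminant = (420)² − 4·25·(1728) = 3600 > 0.
Two real roots: the line is a secant.

2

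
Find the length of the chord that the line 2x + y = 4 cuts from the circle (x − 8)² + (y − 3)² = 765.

The distance from (8, 3) to the line is 15/√5, and r² = 765.
Chord = 2√(r² − d²) = 2·√(720) = 24√5.

24√5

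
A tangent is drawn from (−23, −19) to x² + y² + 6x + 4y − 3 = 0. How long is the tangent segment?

With centre O = (−3, −2), |OP|² = 689 and r² = 16.
Power of the point: PT² = |PO|² − r² = 673, so PT = √673.

√673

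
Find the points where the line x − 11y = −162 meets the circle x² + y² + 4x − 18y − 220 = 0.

(−19, 13) and (14, 16)

Express y = (162 + x)/11 and substitute into the circle:
122x² + 610x − 32452 = 0  ⟹  x² + 5x − 266 = 0
x = 14 or x = −19, giving (14, 16) and (−19, 13).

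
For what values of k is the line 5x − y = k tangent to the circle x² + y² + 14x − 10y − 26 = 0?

For a tangent, require d(centre, line) = r = 10.
|5·(−7) − 1·5 − k| / √26 = 10
|k − (−40)| = 10√26.

k = −40 ± 10√26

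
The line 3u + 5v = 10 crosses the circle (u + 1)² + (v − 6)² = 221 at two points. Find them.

(−15, 11) and (10, −4)

From the line, v = (10 − 3u)/5. Substituting:
34u² + 170u − 5100 = 0  ⟹  u² + 5u − 150 = 0
u = 10 or u = −15, giving (10, −4) and (−15, 11).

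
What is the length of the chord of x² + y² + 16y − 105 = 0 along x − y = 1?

17√2

Substitute y = x − 1:
2x² + 14x − 120 = 0  ⟹  x² + 7x − 60 = 0
x = 5 or x = −12, giving (5, 4) and (−12, −13).
|(5, 4) − (−12, −13)| = √((17)² + (17)²) = 17√2.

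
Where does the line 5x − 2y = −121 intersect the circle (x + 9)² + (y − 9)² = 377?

(−25, −2) and (−13, 28)

Express y = (121 + 5x)/2 and substitute into the circle:
29x² + 1102x + 9425 = 0  ⟹  x² + 38x + 325 = 0
x = −13 or x = −25, giving (−13, 28) and (−25, −2).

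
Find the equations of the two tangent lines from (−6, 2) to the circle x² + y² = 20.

Write the tangent as mx − y + (2 − m·(−6)) = 0 and set its distance from the centre to 2√5:
[m·(6) − (−2)]² = 20(m² + 1)
2m² + 3m − 2 = 0, so m = 1/2 or m = −2.
Through (−6, 2) these give x − 2y = −10 and 2x + y = −10.

x − 2y = −10 and 2x + y = −10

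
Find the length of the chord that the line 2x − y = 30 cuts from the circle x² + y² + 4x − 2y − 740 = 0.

20√5

Substitute y = 2x − 30:
5x² − 120x + 220 = 0  ⟹  x² − 24x + 44 = 0
x = 22 or x = 2, giving (22, 14) and (2, −26).
|(22, 14) − (2, −26)| = √((20)² + (40)²) = 20√5.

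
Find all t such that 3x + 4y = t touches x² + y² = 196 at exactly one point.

t = −70 or t = 70

Tangency holds when the distance from the centre (0, 0) to the line equals the radius 14:
|3·0 + 4·0 − t| / √25 = 14
|t| = 14·5, so t = 70 or t = −70.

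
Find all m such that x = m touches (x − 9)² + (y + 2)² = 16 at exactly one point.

For a tangent, require d(centre, line) = r = 4.
|1·9 + 0·(−2) − m| / √1 = 4
|m − (9)| = 4, so m = 13 or m = 5.

m = 5 or m = 13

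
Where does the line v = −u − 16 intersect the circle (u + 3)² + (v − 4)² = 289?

(−20, 4) and (−3, −13)

From the line, v = −u − 16. Substituting:
2u² + 46u + 120 = 0  ⟹  u² + 23u + 60 = 0
u = −3 or u = −20, giving (−3, −13) and (−20, 4).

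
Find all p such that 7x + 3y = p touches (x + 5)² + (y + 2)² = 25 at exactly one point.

p = −41 ± 5√58

The line touches the circle iff its distance from (−5, −2) is 5:
|7·(−5) + 3·(−2) − p| / √58 = 5
|p − (−41)| = 5√58.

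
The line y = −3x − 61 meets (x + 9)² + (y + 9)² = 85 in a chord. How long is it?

3√10

From the line, y = −3x − 61. Substituting:
10x² + 330x + 2700 = 0  ⟹  x² + 33x + 270 = 0
x = −15 or x = −18, giving (−15, −16) and (−18, −7).
|(−15, −16) − (−18, −7)| = √((3)² + (−9)²) = 3√10.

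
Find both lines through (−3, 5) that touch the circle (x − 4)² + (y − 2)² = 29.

2x − 5y = −31 and 5x + 2y = −5

Write the tangent as mx − y + (5 − m·(−3)) = 0 and set its distance from the centre to √29:
(7m − (−3))² = 29(m² + 1)
10m² + 21m − 10 = 0, so m = 2/5 or m = −5/2.
Through (−3, 5) these give 2x − 5y = −31 and 5x + 2y = −5.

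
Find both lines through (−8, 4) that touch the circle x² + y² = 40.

Let a tangent through (−8, 4) have slope m. Its distance from (0, 0) must equal 2√10:
[m·(8) − (−4)]² = 40(m² + 1)
3m² + 8m − 3 = 0, so m = 1/3 or m = −3.
Through (−8, 4) these give x − 3y = −20 and 3x + y = −20.

x − 3y = −20 and 3x + y = −20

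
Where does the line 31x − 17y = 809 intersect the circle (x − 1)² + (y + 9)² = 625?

From the line, y = (−809 + 31x)/17. Substituting:
1250x² − 41250x + 250000 = 0  ⟹  x² − 33x + 200 = 0
x = 25 or x = 8, giving (25, −2) and (8, −33).

(8, −33) and (25, −2)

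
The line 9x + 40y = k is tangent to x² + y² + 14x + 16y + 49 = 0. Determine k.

k = −711 or k = −55

For a tangent, require d(centre, line) = r = 8.
|9·(−7) + 40·(−8) − k| / √1681 = 8
|k − (−383)| = 8·41, so k = −55 or k = −711.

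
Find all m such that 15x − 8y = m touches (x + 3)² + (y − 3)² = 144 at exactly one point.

m = −273 or m = 135

The line touches the circle iff its distance from (−3, 3) is 12:
|15·(−3) − 8·3 − m| / √289 = 12
|m − (−69)| = 12·17, so m = 135 or m = −273.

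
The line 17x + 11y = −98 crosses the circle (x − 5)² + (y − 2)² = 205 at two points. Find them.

(−9, 5) and (2, −12)

Substitute y = (−98 − 17x)/11:
410x² + 2870x − 7380 = 0  ⟹  x² + 7x − 18 = 0
x = 2 or x = −9, giving (2, −12) and (−9, 5).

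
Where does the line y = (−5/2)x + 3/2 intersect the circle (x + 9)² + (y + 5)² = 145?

(−1, 4) and (3, −6)

Substitute y = (3 − 5x)/2:
29x² − 58x − 87 = 0  ⟹  x² − 2x − 3 = 0
x = 3 or x = −1, giving (3, −6) and (−1, 4).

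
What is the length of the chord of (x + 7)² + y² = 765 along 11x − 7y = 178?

Substitute y = (−178 + 11x)/7:
170x² − 3230x − 3400 = 0  ⟹  x² − 19x − 20 = 0
x = 20 or x = −1, giving (20, 6) and (−1, −27).
Chord length = distance between (20, 6) and (−1, −27) = √1530 = 3√170.

3√170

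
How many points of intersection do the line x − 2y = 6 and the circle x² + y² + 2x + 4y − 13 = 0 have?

2

Substituting the line into the circle gives 5x² + 4x − 64 = 0.
Δ = 16 − (−1280) = 1296.
Two real roots: the line is a secant.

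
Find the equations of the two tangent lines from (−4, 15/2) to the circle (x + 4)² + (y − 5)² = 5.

A line y − (15/2) = m(x − (−4)) is tangent when its distance from (−4, 5) is √5:
[m·(0) − (−5/2)]² = 5(m² + 1)
4m² − 1 = 0, so m = −1/2 or m = 1/2.
Through (−4, 15/2) these give x + 2y = 11 and x − 2y = −19.

x + 2y = 11 and x − 2y = −19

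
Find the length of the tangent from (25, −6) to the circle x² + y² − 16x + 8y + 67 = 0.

With centre O = (8, −4), |OP|² = 293 and r² = 13.
By the tangent–radius right angle, tangent length = √(|PO|² − r²) = √280 = 2√70.

2√70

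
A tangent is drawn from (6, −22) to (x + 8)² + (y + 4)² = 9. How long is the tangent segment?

Centre (−8, −4), r² = 9. |PO|² = (14)² + (−18)² = 520.
By the tangent–radius right angle, tangent length = √(|PO|² − r²) = √511.

√511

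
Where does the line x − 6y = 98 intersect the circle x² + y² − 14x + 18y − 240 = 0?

Express y = (−98 + x)/6 and substitute into the circle:
37x² − 592x − 9620 = 0  ⟹  x² − 16x − 260 = 0
x = 26 or x = −10, giving (26, −12) and (−10, −18).

(−10, −18) and (26, −12)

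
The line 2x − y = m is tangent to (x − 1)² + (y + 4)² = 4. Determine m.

Tangency holds when the distance from the centre (1, −4) to the line equals the radius 2:
|2·1 − 1·(−4) − m| / √5 = 2
|m − (6)| = 2√5.

m = 6 ± 2√5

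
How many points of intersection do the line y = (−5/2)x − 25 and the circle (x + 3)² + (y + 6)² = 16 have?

Substituting the line into the circle gives 29x² + 404x + 1416 = 0.
Discriminant = (404)² − 4·29·(1416) = −1040 < 0.
No real roots: the line does not meet the circle.

0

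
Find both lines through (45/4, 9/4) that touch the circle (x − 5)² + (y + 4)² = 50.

Write the tangent as mx − y + (9/4 − m·(45/4)) = 0 and set its distance from the centre to 5√2:
[m·(−25/4) − (−25/4)]² = 50(m² + 1)
7m² + 50m + 7 = 0, so m = −7 or m = −1/7.
With m = −7: 7x + y = 81. With m = −1/7: x + 7y = 27.

7x + y = 81 and x + 7y = 27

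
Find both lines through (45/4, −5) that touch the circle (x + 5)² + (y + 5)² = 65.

4x − 7y = 80 and 4x + 7y = 10

A line y − (−5) = m(x − (45/4)) is tangent when its distance from (−5, −5) is √65:
[m·(−65/4) − (0)]² = 65(m² + 1)
49m² − 16 = 0, so m = 4/7 or m = −4/7.
Through (45/4, −5) these give 4x − 7y = 80 and 4x + 7y = 10.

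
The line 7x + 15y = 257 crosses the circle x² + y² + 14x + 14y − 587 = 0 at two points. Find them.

(−4, 19) and (11, 12)

Substitute y = (257 − 7x)/15:
274x² − 1918x − 12056 = 0  ⟹  x² − 7x − 44 = 0
x = 11 or x = −4, giving (11, 12) and (−4, 19).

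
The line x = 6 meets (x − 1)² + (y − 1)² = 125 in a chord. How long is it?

Centre (1, 1), r² = 125. Perpendicular distance d from centre to line = |−5| / √1 = 5.
Half the chord is √(r² − d²) = √(100), so the full chord is 20.

20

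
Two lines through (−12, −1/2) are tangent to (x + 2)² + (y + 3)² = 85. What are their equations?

Write the tangent as mx − y + (−1/2 − m·(−12)) = 0 and set its distance from the centre to √85:
(10m − (−5/2))² = 85(m² + 1)
12m² + 40m − 63 = 0, so m = 7/6 or m = −9/2.
Through (−12, −1/2) these give 7x − 6y = −81 and 9x + 2y = −109.

7x − 6y = −81 and 9x + 2y = −109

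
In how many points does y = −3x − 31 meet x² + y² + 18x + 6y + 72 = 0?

Substituting the line into the circle gives 10x² + 186x + 847 = 0.
Discriminant = (186)² − 4·10·(847) = 716 > 0.
Two real roots: the line is a secant.

2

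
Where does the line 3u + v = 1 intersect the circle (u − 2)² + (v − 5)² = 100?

(−4, 13) and (2, −5)

Substitute v = −3u + 1:
10u² + 20u − 80 = 0  ⟹  u² + 2u − 8 = 0
u = 2 or u = −4, giving (2, −5) and (−4, 13).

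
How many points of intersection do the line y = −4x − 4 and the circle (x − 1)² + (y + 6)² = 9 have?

Substituting the line into the circle gives 17x² − 18x − 4 = 0.
Discriminant = (−18)² − 4·17·(−4) = 596 > 0.
Two real roots: the line is a secant.

2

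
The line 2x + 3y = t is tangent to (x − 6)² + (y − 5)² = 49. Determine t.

Tangency holds when the distance from the centre (6, 5) to the line equals the radius 7:
|2·6 + 3·5 − t| / √13 = 7
|t − (27)| = 7√13.

t = 27 ± 7√13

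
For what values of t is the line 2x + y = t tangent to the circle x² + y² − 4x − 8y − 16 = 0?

t = 8 ± 6√5

For a tangent, require d(centre, line) = r = 6.
|2·2 + 1·4 − t| / √5 = 6
|t − (8)| = 6√5.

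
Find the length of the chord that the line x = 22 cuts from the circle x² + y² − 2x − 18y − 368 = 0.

6

The line gives x = 22. Substituting into the circle:
y² − 18y + 72 = 0
y = 12 or y = 6, giving (22, 12) and (22, 6).
Chord length = distance between (22, 12) and (22, 6) = √36 = 6.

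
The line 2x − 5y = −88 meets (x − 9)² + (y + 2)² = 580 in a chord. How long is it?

Substitute y = (88 + 2x)/5:
29x² − 58x − 2871 = 0  ⟹  x² − 2x − 99 = 0
x = 11 or x = −9, giving (11, 22) and (−9, 14).
|(11, 22) − (−9, 14)| = √((20)² + (8)²) = 4√29.

4√29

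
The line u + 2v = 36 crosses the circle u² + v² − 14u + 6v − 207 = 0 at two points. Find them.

(10, 13) and (18, 9)

Express v = (36 − u)/2 and substitute into the circle:
5u² − 140u + 900 = 0  ⟹  u² − 28u + 180 = 0
u = 18 or u = 10, giving (18, 9) and (10, 13).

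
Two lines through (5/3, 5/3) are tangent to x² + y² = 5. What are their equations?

Write the tangent as mx − y + (5/3 − m·(5/3)) = 0 and set its distance from the centre to √5:
(−5/3m − (−5/3))² = 5(m² + 1)
2m² + 5m + 2 = 0, so m = −1/2 or m = −2.
Through (5/3, 5/3) these give x + 2y = 5 and 2x + y = 5.

x + 2y = 5 and 2x + y = 5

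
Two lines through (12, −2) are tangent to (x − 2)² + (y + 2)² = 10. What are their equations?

Let a tangent through (12, −2) have slope m. Its distance from (2, −2) must equal √10:
(−10m − (0))² = 10(m² + 1)
9m² − 1 = 0, so m = 1/3 or m = −1/3.
With m = 1/3: x − 3y = 18. With m = −1/3: x + 3y = 6.

x − 3y = 18 and x + 3y = 6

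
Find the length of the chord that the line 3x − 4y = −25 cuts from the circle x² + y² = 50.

10

The distance from (0, 0) to the line is 25/√25, and r² = 50.
Half the chord is √(r² − d²) = √(25), so the full chord is 10.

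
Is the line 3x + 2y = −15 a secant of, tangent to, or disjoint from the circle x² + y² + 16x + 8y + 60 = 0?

disjoint

Substituting the line into the circle gives 13x² + 106x + 225 = 0.
Discriminant = (106)² − 4·13·(225) = −464 < 0.
No real roots: the line does not meet the circle.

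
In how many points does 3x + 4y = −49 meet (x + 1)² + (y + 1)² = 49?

0

d² = (3·(−1) + 4·(−1) − (−49))²/25 = 1764/25; r² = 49.
Since d² > r², the line lies outside the circle.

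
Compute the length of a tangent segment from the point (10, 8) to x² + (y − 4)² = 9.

√107

The centre is (0, 4) and r = 3. The square of the distance from P to the centre is 100 + 16 = 116.
Power of the point: PT² = |PO|² − r² = 107, so PT = √107.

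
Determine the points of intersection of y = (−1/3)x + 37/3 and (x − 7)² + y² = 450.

From the line, y = (37 − x)/3. Substituting:
10x² − 200x − 2240 = 0  ⟹  x² − 20x − 224 = 0
x = 28 or x = −8, giving (28, 3) and (−8, 15).

(−8, 15) and (28, 3)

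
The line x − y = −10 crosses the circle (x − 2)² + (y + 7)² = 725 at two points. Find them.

(−24, −14) and (9, 19)

From the line, y = x + 10. Substituting:
2x² + 30x − 432 = 0  ⟹  x² + 15x − 216 = 0
x = 9 or x = −24, giving (9, 19) and (−24, −14).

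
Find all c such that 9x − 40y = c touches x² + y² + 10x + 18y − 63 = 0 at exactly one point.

The line touches the circle iff its distance from (−5, −9) is 13:
|9·(−5) − 40·(−9) − c| / √1681 = 13
|c − (315)| = 13·41, so c = 848 or c = −218.

c = −218 or c = 848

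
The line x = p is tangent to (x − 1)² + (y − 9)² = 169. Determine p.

The line touches the circle iff its distance from (1, 9) is 13:
|1·1 + 0·9 − p| / √1 = 13
|p − (1)| = 13, so p = 14 or p = −12.

p = −12 or p = 14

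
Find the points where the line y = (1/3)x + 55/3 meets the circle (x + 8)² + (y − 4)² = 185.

From the line, y = (55 + x)/3. Substituting:
10x² + 230x + 760 = 0  ⟹  x² + 23x + 76 = 0
x = −4 or x = −19, giving (−4, 17) and (−19, 12).

(−19, 12) and (−4, 17)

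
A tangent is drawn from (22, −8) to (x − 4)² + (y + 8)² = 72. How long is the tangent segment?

6√7

The centre is (4, −8) and r = 6√2. The square of the distance from P to the centre is 324 + 0 = 324.
The tangent meets the radius at right angles, so tangent² = |PO|² − r² = 324 − 72 = 252.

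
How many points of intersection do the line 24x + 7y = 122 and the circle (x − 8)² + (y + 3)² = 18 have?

Substituting the line into the circle gives 625x² − 7648x + 22703 = 0.
Δ = 58491904 − 56757500 = 1734404.
Two real roots: the line is a secant.

2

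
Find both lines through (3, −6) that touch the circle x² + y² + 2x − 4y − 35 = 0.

Write the tangent as mx − y + (−6 − m·(3)) = 0 and set its distance from the centre to 2√10:
(−4m − (8))² = 40(m² + 1)
3m² − 8m − 3 = 0, so m = 3 or m = −1/3.
Through (3, −6) these give 3x − y = 15 and x + 3y = −15.

3x − y = 15 and x + 3y = −15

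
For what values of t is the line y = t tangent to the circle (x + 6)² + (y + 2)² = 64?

Tangency holds when the distance from the centre (−6, −2) to the line equals the radius 8:
|0·(−6) + 1·(−2) − t| / √1 = 8
|t − (−2)| = 8, so t = 6 or t = −10.

t = −10 or t = 6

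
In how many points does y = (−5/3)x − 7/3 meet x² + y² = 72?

2

d² = (5·0 + 3·0 − (−7))²/34 = 49/34; r² = 72.
Since d² < r², the line cuts the circle twice.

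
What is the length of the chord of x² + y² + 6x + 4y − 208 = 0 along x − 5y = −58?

3√26

From the line, y = (58 + x)/5. Substituting:
26x² + 286x − 676 = 0  ⟹  x² + 11x − 26 = 0
x = 2 or x = −13, giving (2, 12) and (−13, 9).
|(2, 12) − (−13, 9)| = √((15)² + (3)²) = 3√26.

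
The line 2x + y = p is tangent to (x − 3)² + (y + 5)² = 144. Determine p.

p = 1 ± 12√5

For a tangent, require d(centre, line) = r = 12.
|2·3 + 1·(−5) − p| / √5 = 12
|p − (1)| = 12√5.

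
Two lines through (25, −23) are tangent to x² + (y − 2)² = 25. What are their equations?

A line y − (−23) = m(x − (25)) is tangent when its distance from (0, 2) is 5:
(−25m − (25))² = 25(m² + 1)
12m² + 25m + 12 = 0, so m = −3/4 or m = −4/3.
With m = −3/4: 3x + 4y = −17. With m = −4/3: 4x + 3y = 31.

3x + 4y = −17 and 4x + 3y = 31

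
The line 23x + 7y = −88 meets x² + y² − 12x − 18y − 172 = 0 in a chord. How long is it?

17√2

The distance from (6, 9) to the line is 289/√578, and r² = 289.
Half the chord is √(r² − d²) = √(289/2), so the full chord is 17√2.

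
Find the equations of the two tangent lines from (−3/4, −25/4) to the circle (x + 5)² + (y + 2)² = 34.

A line y − (−25/4) = m(x − (−3/4)) is tangent when its distance from (−5, −2) is √34:
[m·(−17/4) − (17/4)]² = 34(m² + 1)
15m² − 34m + 15 = 0, so m = 3/5 or m = 5/3.
With m = 3/5: 3x − 5y = 29. With m = 5/3: 5x − 3y = 15.

3x − 5y = 29 and 5x − 3y = 15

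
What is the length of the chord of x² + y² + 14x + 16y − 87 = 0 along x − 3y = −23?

4√10

Express y = (23 + x)/3 and substitute into the circle:
10x² + 220x + 850 = 0  ⟹  x² + 22x + 85 = 0
x = −5 or x = −17, giving (−5, 6) and (−17, 2).
Chord length = distance between (−5, 6) and (−17, 2) = √160 = 4√10.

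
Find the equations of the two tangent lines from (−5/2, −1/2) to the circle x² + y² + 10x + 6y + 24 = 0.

Let a tangent through (−5/2, −1/2) have slope m. Its distance from (−5, −3) must equal √10:
[m·(−5/2) − (−5/2)]² = 10(m² + 1)
3m² + 10m + 3 = 0, so m = −3 or m = −1/3.
Through (−5/2, −1/2) these give 3x + y = −8 and x + 3y = −4.

3x + y = −8 and x + 3y = −4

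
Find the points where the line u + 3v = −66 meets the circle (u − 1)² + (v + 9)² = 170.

(−6, −20) and (0, −22)

Express v = (−66 − u)/3 and substitute into the circle:
10u² + 60u = 0  ⟹  u² + 6u = 0
u = 0 or u = −6, giving (0, −22) and (−6, −20).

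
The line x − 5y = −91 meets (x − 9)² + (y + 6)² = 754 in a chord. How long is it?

Express y = (91 + x)/5 and substitute into the circle:
26x² − 208x − 2184 = 0  ⟹  x² − 8x − 84 = 0
x = 14 or x = −6, giving (14, 21) and (−6, 17).
Chord length = distance between (14, 21) and (−6, 17) = √416 = 4√26.

4√26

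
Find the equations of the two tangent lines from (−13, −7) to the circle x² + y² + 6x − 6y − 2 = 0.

x − 2y = 1 and 2x − y = −19

Let a tangent through (−13, −7) have slope m. Its distance from (−3, 3) must equal 2√5:
[m·(10) − (10)]² = 20(m² + 1)
2m² − 5m + 2 = 0, so m = 1/2 or m = 2.
With m = 1/2: x − 2y = 1. With m = 2: 2x − y = −19.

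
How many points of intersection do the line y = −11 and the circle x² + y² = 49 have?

0

Substituting the line into the circle gives x² + 72 = 0.
Δ = 0 − 288 = −288.
No real roots: the line does not meet the circle.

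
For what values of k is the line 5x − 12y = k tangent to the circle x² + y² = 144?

For a tangent, require d(centre, line) = r = 12.
|5·0 − 12·0 − k| / √169 = 12
|k| = 12·13, so k = 156 or k = −156.

k = −156 or k = 156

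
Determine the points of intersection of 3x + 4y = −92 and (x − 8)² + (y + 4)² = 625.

From the line, y = (−92 − 3x)/4. Substituting:
25x² + 200x − 3200 = 0  ⟹  x² + 8x − 128 = 0
x = 8 or x = −16, giving (8, −29) and (−16, −11).

(−16, −11) and (8, −29)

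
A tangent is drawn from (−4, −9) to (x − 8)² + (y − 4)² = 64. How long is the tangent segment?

Centre (8, 4), r² = 64. |PO|² = (−12)² + (−13)² = 313.
By the tangent–radius right angle, tangent length = √(|PO|² − r²) = √249.

√249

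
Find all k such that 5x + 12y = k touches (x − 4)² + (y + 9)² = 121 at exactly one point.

k = −231 or k = 55

For a tangent, require d(centre, line) = r = 11.
|5·4 + 12·(−9) − k| / √169 = 11
|k − (−88)| = 11·13, so k = 55 or k = −231.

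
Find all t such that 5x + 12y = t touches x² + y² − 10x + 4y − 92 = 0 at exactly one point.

For a tangent, require d(centre, line) = r = 11.
|5·5 + 12·(−2) − t| / √169 = 11
|t − (1)| = 11·13, so t = 144 or t = −142.

t = −142 or t = 144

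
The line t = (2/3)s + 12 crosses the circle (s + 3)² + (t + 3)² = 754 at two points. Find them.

(−30, −8) and (12, 20)

From the line, t = (36 + 2s)/3. Substituting:
13s² + 234s − 4680 = 0  ⟹  s² + 18s − 360 = 0
s = 12 or s = −30, giving (12, 20) and (−30, −8).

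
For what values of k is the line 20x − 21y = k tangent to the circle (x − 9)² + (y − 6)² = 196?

k = −352 or k = 460

Tangency holds when the distance from the centre (9, 6) to the line equals the radius 14:
|20·9 − 21·6 − k| / √841 = 14
|k − (54)| = 14·29, so k = 460 or k = −352.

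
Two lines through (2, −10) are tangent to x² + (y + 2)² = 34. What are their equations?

Let a tangent through (2, −10) have slope m. Its distance from (0, −2) must equal √34:
[m·(−2) − (8)]² = 34(m² + 1)
15m² − 16m − 15 = 0, so m = 5/3 or m = −3/5.
With m = 5/3: 5x − 3y = 40. With m = −3/5: 3x + 5y = −44.

5x − 3y = 40 and 3x + 5y = −44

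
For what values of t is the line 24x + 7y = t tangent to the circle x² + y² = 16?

For a tangent, require d(centre, line) = r = 4.
|24·0 + 7·0 − t| / √625 = 4
|t| = 4·25, so t = 100 or t = −100.

t = −100 or t = 100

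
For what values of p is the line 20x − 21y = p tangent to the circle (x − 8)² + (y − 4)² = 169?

p = −301 or p = 453

For a tangent, require d(centre, line) = r = 13.
|20·8 − 21·4 − p| / √841 = 13
|p − (76)| = 13·29, so p = 453 or p = −301.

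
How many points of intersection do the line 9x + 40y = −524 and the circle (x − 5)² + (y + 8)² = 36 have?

Substituting the line into the circle gives 1681x² − 12328x + 24016 = 0.
Discriminant = (−12328)² − 4·1681·(24016) = −9504000 < 0.
No real roots: the line does not meet the circle.

0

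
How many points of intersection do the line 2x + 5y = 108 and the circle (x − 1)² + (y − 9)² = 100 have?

0

Substituting the line into the circle gives 29x² − 302x + 1494 = 0.
Δ = 91204 − 173304 = −82100.
No real roots: the line does not meet the circle.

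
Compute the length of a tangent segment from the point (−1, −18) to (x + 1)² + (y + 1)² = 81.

4√13

The centre is (−1, −1) and r = 9. The square of the distance from P to the centre is 0 + 289 = 289.
By the tangent–radius right angle, tangent length = √(|PO|² − r²) = √208 = 4√13.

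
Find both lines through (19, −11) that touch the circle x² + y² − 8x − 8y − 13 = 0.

Let a tangent through (19, −11) have slope m. Its distance from (4, 4) must equal 3√5:
(−15m − (15))² = 45(m² + 1)
2m² + 5m + 2 = 0, so m = −2 or m = −1/2.
Through (19, −11) these give 2x + y = 27 and x + 2y = −3.

2x + y = 27 and x + 2y = −3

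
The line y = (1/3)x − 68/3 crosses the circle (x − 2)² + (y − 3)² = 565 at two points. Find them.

(8, −20) and (11, −19)

Express y = (−68 + x)/3 and substitute into the circle:
10x² − 190x + 880 = 0  ⟹  x² − 19x + 88 = 0
x = 11 or x = 8, giving (11, −19) and (8, −20).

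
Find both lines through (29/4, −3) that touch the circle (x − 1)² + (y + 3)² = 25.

4x − 3y = 38 and 4x + 3y = 20

Write the tangent as mx − y + (−3 − m·(29/4)) = 0 and set its distance from the centre to 5:
(−25/4m − (0))² = 25(m² + 1)
9m² − 16 = 0, so m = 4/3 or m = −4/3.
With m = 4/3: 4x − 3y = 38. With m = −4/3: 4x + 3y = 20.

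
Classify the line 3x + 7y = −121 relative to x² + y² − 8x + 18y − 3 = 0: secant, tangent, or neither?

secant

Substituting the line into the circle gives 58x² − 44x − 752 = 0.
Δ = 1936 − (−174464) = 176400.
Two real roots: the line is a secant.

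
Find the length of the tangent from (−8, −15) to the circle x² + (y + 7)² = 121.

With centre O = (0, −7), |OP|² = 128 and r² = 121.
Power of the point: PT² = |PO|² − r² = 7, so PT = √7.

√7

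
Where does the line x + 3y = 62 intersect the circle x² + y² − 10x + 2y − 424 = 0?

(2, 20) and (20, 14)

From the line, y = (62 − x)/3. Substituting:
10x² − 220x + 400 = 0  ⟹  x² − 22x + 40 = 0
x = 20 or x = 2, giving (20, 14) and (2, 20).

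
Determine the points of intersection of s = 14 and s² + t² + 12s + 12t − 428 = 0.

The line gives s = 14. Substituting into the circle:
t² + 12t − 64 = 0
t = 4 or t = −16, giving (14, 4) and (14, −16).

(14, −16) and (14, 4)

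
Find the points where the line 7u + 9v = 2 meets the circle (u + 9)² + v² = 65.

(−10, 8) and (−1, 1)

Substitute v = (2 − 7u)/9:
130u² + 1430u + 1300 = 0  ⟹  u² + 11u + 10 = 0
u = −1 or u = −10, giving (−1, 1) and (−10, 8).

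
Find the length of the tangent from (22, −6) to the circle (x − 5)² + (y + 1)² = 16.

The centre is (5, −1) and r = 4. The square of the distance from P to the centre is 289 + 25 = 314.
By the tangent–radius right angle, tangent length = √(|PO|² − r²) = √298.

√298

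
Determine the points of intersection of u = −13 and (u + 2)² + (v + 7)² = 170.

(−13, −14) and (−13, 0)

The line gives u = −13. Substituting into the circle:
v² + 14v = 0
v = 0 or v = −14, giving (−13, 0) and (−13, −14).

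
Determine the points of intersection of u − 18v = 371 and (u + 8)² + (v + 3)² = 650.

From the line, v = (−371 + u)/18. Substituting:
325u² + 4550u − 89375 = 0  ⟹  u² + 14u − 275 = 0
u = 11 or u = −25, giving (11, −20) and (−25, −22).

(−25, −22) and (11, −20)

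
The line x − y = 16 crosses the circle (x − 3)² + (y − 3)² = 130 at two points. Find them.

(10, −6) and (12, −4)

From the line, y = x − 16. Substituting:
2x² − 44x + 240 = 0  ⟹  x² − 22x + 120 = 0
x = 12 or x = 10, giving (12, −4) and (10, −6).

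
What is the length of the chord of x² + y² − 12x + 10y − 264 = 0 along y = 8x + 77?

2√65

The distance from (6, −5) to the line is 130/√65, and r² = 325.
Chord = 2√(r² − d²) = 2·√(65) = 2√65.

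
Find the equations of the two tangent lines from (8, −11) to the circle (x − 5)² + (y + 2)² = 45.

2x − y = 27 and x + 2y = −14

Let a tangent through (8, −11) have slope m. Its distance from (5, −2) must equal 3√5:
[m·(−3) − (9)]² = 45(m² + 1)
2m² − 3m − 2 = 0, so m = 2 or m = −1/2.
Through (8, −11) these give 2x − y = 27 and x + 2y = −14.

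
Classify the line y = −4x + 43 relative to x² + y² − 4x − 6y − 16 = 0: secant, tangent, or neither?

neither

Substituting the line into the circle gives 17x² − 324x + 1575 = 0.
Discriminant = (−324)² − 4·17·(1575) = −2124 < 0.
No real roots: the line does not meet the circle.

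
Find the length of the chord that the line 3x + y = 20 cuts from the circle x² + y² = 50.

2√10

Express y = −3x + 20 and substitute into the circle:
10x² − 120x + 350 = 0  ⟹  x² − 12x + 35 = 0
x = 7 or x = 5, giving (7, −1) and (5, 5).
|(7, −1) − (5, 5)| = √((2)² + (−6)²) = 2√10.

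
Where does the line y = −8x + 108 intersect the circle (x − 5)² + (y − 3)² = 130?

From the line, y = −8x + 108. Substituting:
65x² − 1690x + 10920 = 0  ⟹  x² − 26x + 168 = 0
x = 14 or x = 12, giving (14, −4) and (12, 12).

(12, 12) and (14, −4)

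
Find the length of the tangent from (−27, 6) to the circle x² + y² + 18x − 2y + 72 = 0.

The centre is (−9, 1) and r = √10. The square of the distance from P to the centre is 324 + 25 = 349.
The tangent meets the radius at right angles, so tangent² = |PO|² − r² = 349 − 10 = 339.

√339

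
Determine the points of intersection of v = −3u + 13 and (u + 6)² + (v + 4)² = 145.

(3, 4) and (6, −5)

From the line, v = −3u + 13. Substituting:
10u² − 90u + 180 = 0  ⟹  u² − 9u + 18 = 0
u = 6 or u = 3, giving (6, −5) and (3, 4).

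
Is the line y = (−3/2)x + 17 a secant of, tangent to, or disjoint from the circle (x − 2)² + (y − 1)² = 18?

disjoint

Substituting the line into the circle gives 13x² − 208x + 968 = 0.
Discriminant = (−208)² − 4·13·(968) = −7072 < 0.
No real roots: the line does not meet the circle.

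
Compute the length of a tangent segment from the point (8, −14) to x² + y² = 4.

16

Centre (0, 0), r² = 4. |PO|² = (8)² + (−14)² = 260.
The tangent meets the radius at right angles, so tangent² = |PO|² − r² = 260 − 4 = 256.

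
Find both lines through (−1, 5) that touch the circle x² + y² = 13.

3x − 2y = −13 and 2x + 3y = 13

Write the tangent as mx − y + (5 − m·(−1)) = 0 and set its distance from the centre to √13:
(1m − (−5))² = 13(m² + 1)
6m² − 5m − 6 = 0, so m = 3/2 or m = −2/3.
Through (−1, 5) these give 3x − 2y = −13 and 2x + 3y = 13.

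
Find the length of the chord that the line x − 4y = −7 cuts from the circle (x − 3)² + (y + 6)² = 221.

From the line, y = (7 + x)/4. Substituting:
17x² − 34x − 2431 = 0  ⟹  x² − 2x − 143 = 0
x = 13 or x = −11, giving (13, 5) and (−11, −1).
Chord length = distance between (13, 5) and (−11, −1) = √612 = 6√17.

6√17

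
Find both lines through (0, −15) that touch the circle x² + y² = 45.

Write the tangent as mx − y + (−15 − m·(0)) = 0 and set its distance from the centre to 3√5:
[m·(0) − (15)]² = 45(m² + 1)
m² − 4 = 0, so m = −2 or m = 2.
Through (0, −15) these give 2x + y = −15 and 2x − y = 15.

2x + y = −15 and 2x − y = 15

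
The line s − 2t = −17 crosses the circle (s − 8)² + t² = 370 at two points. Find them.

Substitute t = (17 + s)/2:
5s² − 30s − 935 = 0  ⟹  s² − 6s − 187 = 0
s = 17 or s = −11, giving (17, 17) and (−11, 3).

(−11, 3) and (17, 17)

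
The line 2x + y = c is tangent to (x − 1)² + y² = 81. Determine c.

For a tangent, require d(centre, line) = r = 9.
|2·1 + 1·0 − c| / √5 = 9
|c − (2)| = 9√5.

c = 2 ± 9√5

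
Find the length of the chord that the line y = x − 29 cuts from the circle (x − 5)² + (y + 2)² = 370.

16√2

Substitute y = x − 29:
2x² − 64x + 384 = 0  ⟹  x² − 32x + 192 = 0
x = 24 or x = 8, giving (24, −5) and (8, −21).
|(24, −5) − (8, −21)| = √((16)² + (16)²) = 16√2.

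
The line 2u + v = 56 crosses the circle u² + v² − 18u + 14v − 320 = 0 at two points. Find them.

(24, 8) and (30, −4)

From the line, v = −2u + 56. Substituting:
5u² − 270u + 3600 = 0  ⟹  u² − 54u + 720 = 0
u = 30 or u = 24, giving (30, −4) and (24, 8).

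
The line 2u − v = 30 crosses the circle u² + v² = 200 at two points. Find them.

Substitute v = 2u − 30:
5u² − 120u + 700 = 0  ⟹  u² − 24u + 140 = 0
u = 14 or u = 10, giving (14, −2) and (10, −10).

(10, −10) and (14, −2)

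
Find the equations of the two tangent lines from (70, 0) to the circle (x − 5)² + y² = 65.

x + 8y = 70 and x − 8y = 70

Write the tangent as mx − y + (0 − m·(70)) = 0 and set its distance from the centre to √65:
(−65m − (0))² = 65(m² + 1)
64m² − 1 = 0, so m = −1/8 or m = 1/8.
Through (70, 0) these give x + 8y = 70 and x − 8y = 70.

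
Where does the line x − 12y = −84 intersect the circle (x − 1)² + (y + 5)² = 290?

(−12, 6) and (12, 8)

Express y = (84 + x)/12 and substitute into the circle:
145x² − 20880 = 0  ⟹  x² − 144 = 0
x = 12 or x = −12, giving (12, 8) and (−12, 6).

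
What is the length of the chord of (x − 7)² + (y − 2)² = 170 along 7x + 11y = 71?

The distance from (7, 2) to the line is 0/√170, and r² = 170.
Half the chord is √(r² − d²) = √(170), so the full chord is 2√170.

2√170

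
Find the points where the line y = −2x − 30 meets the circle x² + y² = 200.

(−14, −2) and (−10, −10)

Substitute y = −2x − 30:
5x² + 120x + 700 = 0  ⟹  x² + 24x + 140 = 0
x = −10 or x = −14, giving (−10, −10) and (−14, −2).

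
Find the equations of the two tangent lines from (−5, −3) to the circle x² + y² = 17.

Let a tangent through (−5, −3) have slope m. Its distance from (0, 0) must equal √17:
(5m − (3))² = 17(m² + 1)
4m² − 15m − 4 = 0, so m = 4 or m = −1/4.
With m = 4: 4x − y = −17. With m = −1/4: x + 4y = −17.

4x − y = −17 and x + 4y = −17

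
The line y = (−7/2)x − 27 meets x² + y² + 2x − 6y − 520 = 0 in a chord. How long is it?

From the line, y = (−54 − 7x)/2. Substituting:
53x² + 848x + 1484 = 0  ⟹  x² + 16x + 28 = 0
x = −2 or x = −14, giving (−2, −20) and (−14, 22).
Chord length = distance between (−2, −20) and (−14, 22) = √1908 = 6√53.

6√53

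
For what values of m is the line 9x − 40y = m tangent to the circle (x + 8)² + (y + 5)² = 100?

m = −282 or m = 538

Tangency holds when the distance from the centre (−8, −5) to the line equals the radius 10:
|9·(−8) − 40·(−5) − m| / √1681 = 10
|m − (128)| = 10·41, so m = 538 or m = −282.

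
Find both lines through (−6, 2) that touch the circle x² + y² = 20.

Write the tangent as mx − y + (2 − m·(−6)) = 0 and set its distance from the centre to 2√5:
(6m − (−2))² = 20(m² + 1)
2m² + 3m − 2 = 0, so m = 1/2 or m = −2.
With m = 1/2: x − 2y = −10. With m = −2: 2x + y = −10.

x − 2y = −10 and 2x + y = −10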